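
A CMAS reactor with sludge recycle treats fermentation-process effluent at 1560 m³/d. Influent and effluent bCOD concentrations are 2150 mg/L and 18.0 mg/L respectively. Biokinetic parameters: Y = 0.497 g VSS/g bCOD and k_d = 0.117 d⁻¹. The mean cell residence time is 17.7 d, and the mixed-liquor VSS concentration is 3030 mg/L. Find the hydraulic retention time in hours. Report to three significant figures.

τ ≈ 48.4 h

Steady-state biomass mass balance: V·X·(1 + k_d·θ_c) = Y·Q·(S₀ − S)·θ_c, so V = 0.497 × 1560 × (2150 − 18.0) × 17.7 / [3030 × (1 + 0.117 × 17.7)] = 2.93×10^7 / 9305 = 3144 m³.
Hydraulic retention time τ = V/Q = 3144 / 1560 = 2.016 d = 48.37 h.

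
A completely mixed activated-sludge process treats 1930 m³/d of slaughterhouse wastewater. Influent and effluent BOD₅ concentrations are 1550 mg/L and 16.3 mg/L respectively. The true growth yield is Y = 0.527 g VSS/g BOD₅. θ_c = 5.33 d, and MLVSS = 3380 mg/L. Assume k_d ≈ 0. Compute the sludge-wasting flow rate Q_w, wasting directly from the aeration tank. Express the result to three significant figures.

With k_d = 0 the design equation reduces to V = Y Q (S₀−S) θ_c / X = 0.527 × 1930 × (1550 − 16.3) × 5.33 / 3380 = 2460 m³.
With mixed-liquor wasting, θ_c = V/Q_w, so Q_w = V/θ_c = 2460/5.33 = 461.5 m³/d.

Q_w ≈ 462 m³/d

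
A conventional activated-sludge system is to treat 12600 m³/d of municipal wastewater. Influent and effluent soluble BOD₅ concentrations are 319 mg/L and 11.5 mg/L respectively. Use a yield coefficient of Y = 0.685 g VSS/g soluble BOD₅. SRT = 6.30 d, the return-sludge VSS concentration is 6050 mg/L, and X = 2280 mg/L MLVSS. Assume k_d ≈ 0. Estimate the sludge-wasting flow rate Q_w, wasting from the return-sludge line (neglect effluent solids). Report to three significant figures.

V·X = Y·Q·ΔS·θ_c gives V = 0.685 × 12600 × (319 − 11.5) × 6.30 / 2280 = 7334 m³.
Q_w = (V·X)/(θ_c X_r) = 7334 × 2280 / (6.30 × 6050) = 438.7 m³/d.

Q_w ≈ 439 m³/d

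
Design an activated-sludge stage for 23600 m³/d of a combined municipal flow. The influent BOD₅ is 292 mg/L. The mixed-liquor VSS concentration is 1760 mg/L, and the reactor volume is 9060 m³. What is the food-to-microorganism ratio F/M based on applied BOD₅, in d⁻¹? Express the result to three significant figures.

F/M = Q·S₀ / (V·X) = 23600 × 292 / (9060 × 1760) = 0.4322 g BOD₅·(g VSS·d)⁻¹.

F/M ≈ 0.432 d⁻¹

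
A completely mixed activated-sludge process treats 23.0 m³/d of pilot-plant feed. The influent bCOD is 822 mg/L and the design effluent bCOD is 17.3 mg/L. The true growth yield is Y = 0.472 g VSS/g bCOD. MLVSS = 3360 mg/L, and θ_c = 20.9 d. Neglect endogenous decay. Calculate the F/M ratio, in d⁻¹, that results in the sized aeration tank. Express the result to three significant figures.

V·X = Y·Q·ΔS·θ_c gives V = 0.472 × 23.0 × (822 − 17.3) × 20.9 / 3360 = 54.34 m³.
Food-to-microorganism ratio F/M = Q S₀ / (V X) = 23.0 × 822 / (54.34 × 3360) = 0.1035 d⁻¹.

F/M ≈ 0.104 d⁻¹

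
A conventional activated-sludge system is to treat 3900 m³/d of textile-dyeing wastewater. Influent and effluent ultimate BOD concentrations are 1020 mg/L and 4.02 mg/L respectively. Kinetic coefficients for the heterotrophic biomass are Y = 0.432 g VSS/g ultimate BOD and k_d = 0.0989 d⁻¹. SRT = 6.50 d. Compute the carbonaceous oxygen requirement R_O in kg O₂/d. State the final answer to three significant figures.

R_O ≈ 2480 kg O₂/d

The observed yield is Y_obs = Y/(1 + k_d·θ_c) = 0.432 / (1 + 0.0989 × 6.50) = 0.432 / 1.643 = 0.2630 g VSS per g ultimate BOD removed.
Q·(S₀ − S) = 3900 × (1020 − 4.02) × 10⁻³ = 3962 kg/d removed.
P_X = Y_obs·Q·(S₀ − S) = 0.2630 × 3962 = 1042 kg VSS/d.
Carbonaceous O₂ demand = substrate oxidised − cell-mass equivalent = 3962 − 1.42 × 1042 = 2483 kg O₂/d.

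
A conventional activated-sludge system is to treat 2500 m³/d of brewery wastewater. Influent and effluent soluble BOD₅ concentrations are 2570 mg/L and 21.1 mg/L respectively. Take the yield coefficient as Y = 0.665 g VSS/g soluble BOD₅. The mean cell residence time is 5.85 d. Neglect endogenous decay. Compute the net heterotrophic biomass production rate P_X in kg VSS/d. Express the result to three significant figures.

Since k_d ≈ 0, Y_obs = Y = 0.665 g VSS/g soluble BOD₅.
Mass of soluble BOD₅ removed per day: Q(S₀ − S) = 2500 × 2549 g/m³ = 6372 kg/d.
P_X = Y_obs · Q(S₀ − S) = 0.6650 × 6372 = 4238 kg VSS/d.

P_X ≈ 4240 kg VSS/d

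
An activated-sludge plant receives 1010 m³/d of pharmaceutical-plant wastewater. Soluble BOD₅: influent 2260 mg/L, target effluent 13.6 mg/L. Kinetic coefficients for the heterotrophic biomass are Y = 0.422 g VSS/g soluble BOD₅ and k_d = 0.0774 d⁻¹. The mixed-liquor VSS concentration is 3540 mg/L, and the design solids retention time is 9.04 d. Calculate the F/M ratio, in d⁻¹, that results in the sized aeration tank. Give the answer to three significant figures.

Rearranging the biomass balance for a CMAS with decay, V = Y·Q·ΔS·θ_c / [X·(1+k_d θ_c)] = 0.422 × 1010 × (2260 − 13.6) × 9.04 / [3540 × (1 + 0.0774 × 9.04)] = 8.66×10^6 / 6017 = 1439 m³.
Food-to-microorganism ratio F/M = Q S₀ / (V X) = 1010 × 2260 / (1439 × 3540) = 0.4482 d⁻¹.

F/M ≈ 0.448 d⁻¹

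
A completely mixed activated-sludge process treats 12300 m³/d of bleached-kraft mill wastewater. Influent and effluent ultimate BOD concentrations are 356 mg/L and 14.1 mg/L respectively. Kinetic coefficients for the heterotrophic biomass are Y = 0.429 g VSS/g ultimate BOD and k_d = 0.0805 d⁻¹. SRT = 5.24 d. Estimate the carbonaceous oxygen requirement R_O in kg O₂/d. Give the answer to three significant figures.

R_O ≈ 2400 kg O₂/d

The observed yield is Y_obs = Y/(1 + k_d·θ_c) = 0.429 / (1 + 0.0805 × 5.24) = 0.429 / 1.422 = 0.3017 g VSS per g ultimate BOD removed.
Substrate removed = Q·(S₀ − S) = 12300 m³/d × (356 − 14.1) g/m³ = 4.21×10^6 g/d = 4205 kg/d.
Net sludge production P_X = 0.3017 × 4205 = 1269 kg VSS/d.
R_O = Q·ΔS − 1.42 P_X = 4205 − 1802 = 2404 kg O₂/d.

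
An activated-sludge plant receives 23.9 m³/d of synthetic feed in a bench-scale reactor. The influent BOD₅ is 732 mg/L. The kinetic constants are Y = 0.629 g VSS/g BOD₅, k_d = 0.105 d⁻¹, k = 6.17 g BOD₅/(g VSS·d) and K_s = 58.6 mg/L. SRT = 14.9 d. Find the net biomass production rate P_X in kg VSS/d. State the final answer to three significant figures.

P_X ≈ 4.28 kg VSS/d

For a completely mixed reactor with recycle the Lawrence–McCarty relation gives S = K_s·(1 + k_d·θ_c) / [θ_c·(Y·k − k_d) − 1] = 58.6 × (1 + 0.105 × 14.9) / [14.9 × (0.629 × 6.17 − 0.105) − 1] = 150.3 / 55.26 = 2.719 mg/L.
The observed yield is Y_obs = Y/(1 + k_d·θ_c) = 0.629 / (1 + 0.105 × 14.9) = 0.629 / 2.564 = 0.2453 g VSS per g BOD₅ removed.
Mass of BOD₅ removed per day: Q(S₀ − S) = 23.9 × 729.3 g/m³ = 17.43 kg/d.
Biomass produced: P_X = Y_obs·Q·ΔS = 0.2453 × 17.43 ≈ 4.275 kg VSS/d.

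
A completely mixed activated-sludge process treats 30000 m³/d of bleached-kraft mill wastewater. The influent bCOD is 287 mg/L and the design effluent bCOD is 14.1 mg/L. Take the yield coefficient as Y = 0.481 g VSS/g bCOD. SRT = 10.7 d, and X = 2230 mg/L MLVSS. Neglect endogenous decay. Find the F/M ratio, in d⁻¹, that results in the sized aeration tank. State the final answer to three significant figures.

With k_d = 0 the design equation reduces to V = Y Q (S₀−S) θ_c / X = 0.481 × 30000 × (287 − 14.1) × 10.7 / 2230 = 18895 m³.
F/M = Q·S₀ / (V·X) = 30000 × 287 / (18895 × 2230) = 0.2043 g bCOD·(g VSS·d)⁻¹.

F/M ≈ 0.204 d⁻¹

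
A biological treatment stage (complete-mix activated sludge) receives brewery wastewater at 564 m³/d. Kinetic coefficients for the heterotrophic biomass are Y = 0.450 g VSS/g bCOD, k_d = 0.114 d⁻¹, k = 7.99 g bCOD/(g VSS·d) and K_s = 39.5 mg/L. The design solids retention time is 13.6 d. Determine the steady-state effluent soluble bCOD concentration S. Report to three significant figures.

S ≈ 2.17 mg/L

Effluent substrate depends only on kinetics and SRT: S = K_s(1 + k_d θ_c) / [θ_c(Yk − k_d) − 1] = 39.5 × (1 + 0.114 × 13.6) / [13.6 × (0.450 × 7.99 − 0.114) − 1] = 100.7 / 46.35 = 2.174 mg/L.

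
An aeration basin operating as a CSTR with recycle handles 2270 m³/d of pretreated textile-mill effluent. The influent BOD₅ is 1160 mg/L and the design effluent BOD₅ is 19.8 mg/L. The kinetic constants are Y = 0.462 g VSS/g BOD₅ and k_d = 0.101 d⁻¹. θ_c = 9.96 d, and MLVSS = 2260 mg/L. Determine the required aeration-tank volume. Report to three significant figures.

V ≈ 2630 m³

From the SRT design equation V = Y Q (S₀−S) θ_c / [X (1 + k_d θ_c)] = 0.462 × 2270 × (1160 − 19.8) × 9.96 / [2260 × (1 + 0.101 × 9.96)] = 1.19×10^7 / 4533 = 2627 m³.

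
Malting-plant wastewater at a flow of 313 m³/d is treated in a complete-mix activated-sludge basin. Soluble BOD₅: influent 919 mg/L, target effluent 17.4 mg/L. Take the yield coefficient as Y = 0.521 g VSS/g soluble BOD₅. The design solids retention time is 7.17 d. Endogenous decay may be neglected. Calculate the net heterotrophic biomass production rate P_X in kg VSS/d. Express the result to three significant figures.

With endogenous decay neglected, the observed yield equals the true yield: Y_obs = Y = 0.521 g VSS/g soluble BOD₅.
Substrate removed = Q·(S₀ − S) = 313 m³/d × (919 − 17.4) g/m³ = 2.82×10^5 g/d = 282.2 kg/d.
Biomass produced: P_X = Y_obs·Q·ΔS = 0.5210 × 282.2 ≈ 147.0 kg VSS/d.

P_X ≈ 147 kg VSS/d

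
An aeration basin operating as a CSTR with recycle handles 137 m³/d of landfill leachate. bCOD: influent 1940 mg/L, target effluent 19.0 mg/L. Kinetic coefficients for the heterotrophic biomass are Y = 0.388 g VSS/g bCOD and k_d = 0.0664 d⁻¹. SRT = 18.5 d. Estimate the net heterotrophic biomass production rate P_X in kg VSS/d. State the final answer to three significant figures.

The observed yield is Y_obs = Y/(1 + k_d·θ_c) = 0.388 / (1 + 0.0664 × 18.5) = 0.388 / 2.228 = 0.1741 g VSS per g bCOD removed.
Substrate removed = Q·(S₀ − S) = 137 m³/d × (1940 − 19.0) g/m³ = 2.63×10^5 g/d = 263.2 kg/d.
Net biomass production P_X = Y_obs × Q·(S₀ − S) = 0.1741 × 263.2 = 45.82 kg VSS/d.

P_X ≈ 45.8 kg VSS/d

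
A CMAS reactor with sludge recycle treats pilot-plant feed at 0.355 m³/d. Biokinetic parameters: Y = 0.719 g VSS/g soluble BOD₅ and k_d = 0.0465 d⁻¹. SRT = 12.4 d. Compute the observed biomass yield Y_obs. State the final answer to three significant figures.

Correct the yield for decay: Y_obs = Y/(1 + k_d θ_c) = 0.719 / (1 + 0.0465 × 12.4) = 0.719 / 1.577 = 0.4560.

Y_obs ≈ 0.456 g VSS/g soluble BOD₅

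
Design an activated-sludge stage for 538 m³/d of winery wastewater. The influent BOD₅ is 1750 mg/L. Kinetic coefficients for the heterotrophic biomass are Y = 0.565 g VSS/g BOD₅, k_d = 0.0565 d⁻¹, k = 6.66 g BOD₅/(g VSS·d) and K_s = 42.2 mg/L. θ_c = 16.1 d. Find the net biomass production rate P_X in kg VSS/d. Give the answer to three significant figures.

For a completely mixed reactor with recycle the Lawrence–McCarty relation gives S = K_s·(1 + k_d·θ_c) / [θ_c·(Y·k − k_d) − 1] = 42.2 × (1 + 0.0565 × 16.1) / [16.1 × (0.565 × 6.66 − 0.0565) − 1] = 80.59 / 58.67 = 1.373 mg/L.
Correct the yield for decay: Y_obs = Y/(1 + k_d θ_c) = 0.565 / (1 + 0.0565 × 16.1) = 0.565 / 1.910 = 0.2959.
ΔS = 1750 − 1.37 = 1749 mg/L, so the substrate removal rate is 538 × 1749/1000 = 940.8 kg BOD₅/d.
Biomass produced: P_X = Y_obs·Q·ΔS = 0.2959 × 940.8 ≈ 278.3 kg VSS/d.

P_X ≈ 278 kg VSS/d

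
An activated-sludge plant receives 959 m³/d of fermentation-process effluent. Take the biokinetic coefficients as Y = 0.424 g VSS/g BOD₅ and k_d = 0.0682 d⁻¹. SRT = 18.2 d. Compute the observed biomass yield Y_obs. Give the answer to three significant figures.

Correct the yield for decay: Y_obs = Y/(1 + k_d θ_c) = 0.424 / (1 + 0.0682 × 18.2) = 0.424 / 2.241 = 0.1892.

Y_obs ≈ 0.189 g VSS/g BOD₅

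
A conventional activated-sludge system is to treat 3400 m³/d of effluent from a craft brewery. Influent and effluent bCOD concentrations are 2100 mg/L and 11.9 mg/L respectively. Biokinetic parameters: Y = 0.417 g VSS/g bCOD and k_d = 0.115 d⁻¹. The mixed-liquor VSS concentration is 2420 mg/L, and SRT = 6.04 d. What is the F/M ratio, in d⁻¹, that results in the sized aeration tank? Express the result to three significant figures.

F/M ≈ 0.677 d⁻¹

Rearranging the biomass balance for a CMAS with decay, V = Y·Q·ΔS·θ_c / [X·(1+k_d θ_c)] = 0.417 × 3400 × (2100 − 11.9) × 6.04 / [2420 × (1 + 0.115 × 6.04)] = 1.79×10^7 / 4101 = 4360 m³.
F/M = applied load / biomass = Q·S₀/(V·X) = 3400 × 2100 / (4360 × 2420) = 0.6766 d⁻¹.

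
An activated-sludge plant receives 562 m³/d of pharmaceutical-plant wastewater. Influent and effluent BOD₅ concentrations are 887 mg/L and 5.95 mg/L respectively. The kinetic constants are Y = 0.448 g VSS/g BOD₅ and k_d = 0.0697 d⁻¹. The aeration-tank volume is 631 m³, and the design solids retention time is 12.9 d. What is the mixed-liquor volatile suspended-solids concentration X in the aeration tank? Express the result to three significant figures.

X = Y·Q·ΔS·θ_c / [V·(1 + k_d θ_c)] = 0.448 × 562 × (887 − 5.95) × 12.9 / [631 × (1 + 0.0697 × 12.9)] = 2388 mg/L.

X ≈ 2390 mg/L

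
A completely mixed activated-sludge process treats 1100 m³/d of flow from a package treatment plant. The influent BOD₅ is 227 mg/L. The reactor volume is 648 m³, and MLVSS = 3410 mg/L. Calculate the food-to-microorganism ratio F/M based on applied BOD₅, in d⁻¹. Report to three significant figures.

Food-to-microorganism ratio F/M = Q S₀ / (V X) = 1100 × 227 / (648.0 × 3410) = 0.1130 d⁻¹.

F/M ≈ 0.113 d⁻¹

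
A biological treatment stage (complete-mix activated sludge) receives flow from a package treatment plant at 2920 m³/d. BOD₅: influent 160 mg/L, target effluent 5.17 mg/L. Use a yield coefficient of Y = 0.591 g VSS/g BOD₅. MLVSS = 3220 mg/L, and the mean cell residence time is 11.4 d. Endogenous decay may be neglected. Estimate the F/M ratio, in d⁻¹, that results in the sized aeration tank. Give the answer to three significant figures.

Biomass mass balance (decay neglected): V·X = Y·Q·(S₀ − S)·θ_c, so V = 0.591 × 2920 × (160 − 5.17) × 11.4 / 3220 = 946.0 m³.
F/M = applied load / biomass = Q·S₀/(V·X) = 2920 × 160 / (946.0 × 3220) = 0.1534 d⁻¹.

F/M ≈ 0.153 d⁻¹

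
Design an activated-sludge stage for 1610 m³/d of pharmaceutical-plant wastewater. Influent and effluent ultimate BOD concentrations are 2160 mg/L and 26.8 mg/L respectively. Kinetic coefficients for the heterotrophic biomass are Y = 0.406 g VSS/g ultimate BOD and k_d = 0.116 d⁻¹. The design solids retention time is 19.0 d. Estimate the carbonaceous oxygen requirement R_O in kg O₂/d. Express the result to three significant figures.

R_O ≈ 2820 kg O₂/d

Observed yield with endogenous decay: Y_obs = Y / (1 + k_d·θ_c) = 0.406 / (1 + 0.116 × 19.0) = 0.406 / 3.204 = 0.1267 g VSS/g ultimate BOD.
Q·(S₀ − S) = 1610 × (2160 − 26.8) × 10⁻³ = 3434 kg/d removed.
Biomass synthesised: P_X = Y_obs × 3434 = 435.2 kg VSS/d.
R_O = Q·(S₀ − S) − 1.42·P_X = 3434 − 1.42 × 435.2 = 2816 kg O₂/d.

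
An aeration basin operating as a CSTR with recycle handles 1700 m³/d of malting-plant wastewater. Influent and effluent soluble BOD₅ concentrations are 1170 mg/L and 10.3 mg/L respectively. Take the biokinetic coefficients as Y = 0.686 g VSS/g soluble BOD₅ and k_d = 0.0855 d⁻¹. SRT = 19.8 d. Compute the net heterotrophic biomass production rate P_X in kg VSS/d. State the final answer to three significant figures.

The observed yield is Y_obs = Y/(1 + k_d·θ_c) = 0.686 / (1 + 0.0855 × 19.8) = 0.686 / 2.693 = 0.2547 g VSS per g soluble BOD₅ removed.
Q·(S₀ − S) = 1700 × (1170 − 10.3) × 10⁻³ = 1971 kg/d removed.
Biomass produced: P_X = Y_obs·Q·ΔS = 0.2547 × 1971 ≈ 502.2 kg VSS/d.

P_X ≈ 502 kg VSS/d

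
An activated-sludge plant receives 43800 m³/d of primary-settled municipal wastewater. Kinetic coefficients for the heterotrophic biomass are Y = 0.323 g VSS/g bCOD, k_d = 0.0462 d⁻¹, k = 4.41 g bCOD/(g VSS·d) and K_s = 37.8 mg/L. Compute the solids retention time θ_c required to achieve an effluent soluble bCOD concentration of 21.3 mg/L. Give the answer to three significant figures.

From 1/θ_c = Y·k·S/(K_s + S) − k_d: Y·k·S/(K_s+S) = 0.323 × 4.41 × 21.3 / (37.8 + 21.3) = 0.5134 d⁻¹.
1/θ_c = 0.5134 − 0.0462 = 0.4672 d⁻¹, so θ_c = 2.141 d.

θ_c ≈ 2.14 d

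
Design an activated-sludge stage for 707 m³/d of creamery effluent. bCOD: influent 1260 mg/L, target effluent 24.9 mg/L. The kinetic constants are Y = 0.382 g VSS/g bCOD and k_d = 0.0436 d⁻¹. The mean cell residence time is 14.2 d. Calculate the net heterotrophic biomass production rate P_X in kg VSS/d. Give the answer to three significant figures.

P_X ≈ 206 kg VSS/d

Correct the yield for decay: Y_obs = Y/(1 + k_d θ_c) = 0.382 / (1 + 0.0436 × 14.2) = 0.382 / 1.619 = 0.2359.
Q·(S₀ − S) = 707 × (1260 − 24.9) × 10⁻³ = 873.2 kg/d removed.
P_X = Y_obs · Q(S₀ − S) = 0.2359 × 873.2 = 206.0 kg VSS/d.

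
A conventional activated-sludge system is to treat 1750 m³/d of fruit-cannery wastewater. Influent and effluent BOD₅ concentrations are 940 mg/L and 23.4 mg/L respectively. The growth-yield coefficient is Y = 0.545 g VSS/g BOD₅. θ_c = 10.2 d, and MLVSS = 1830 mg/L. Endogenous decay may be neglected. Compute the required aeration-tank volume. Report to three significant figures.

V ≈ 4870 m³

V·X = Y·Q·ΔS·θ_c gives V = 0.545 × 1750 × (940 − 23.4) × 10.2 / 1830 = 4873 m³.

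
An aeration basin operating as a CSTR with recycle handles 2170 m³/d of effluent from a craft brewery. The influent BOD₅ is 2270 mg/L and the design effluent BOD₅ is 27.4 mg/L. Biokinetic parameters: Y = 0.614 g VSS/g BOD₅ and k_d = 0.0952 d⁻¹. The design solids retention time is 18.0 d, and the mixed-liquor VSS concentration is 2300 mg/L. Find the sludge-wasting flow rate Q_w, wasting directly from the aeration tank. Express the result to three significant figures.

Q_w ≈ 479 m³/d

Steady-state biomass mass balance: V·X·(1 + k_d·θ_c) = Y·Q·(S₀ − S)·θ_c, so V = 0.614 × 2170 × (2270 − 27.4) × 18.0 / [2300 × (1 + 0.0952 × 18.0)] = 5.38×10^7 / 6241 = 8617 m³.
Wasting from the aeration tank: Q_w = V / θ_c = 8617 / 18.0 = 478.7 m³/d.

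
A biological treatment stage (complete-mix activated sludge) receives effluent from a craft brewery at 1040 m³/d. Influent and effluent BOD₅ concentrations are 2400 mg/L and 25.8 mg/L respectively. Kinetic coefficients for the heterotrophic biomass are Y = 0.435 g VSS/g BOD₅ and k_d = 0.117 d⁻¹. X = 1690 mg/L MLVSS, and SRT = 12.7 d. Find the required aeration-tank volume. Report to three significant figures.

From the SRT design equation V = Y Q (S₀−S) θ_c / [X (1 + k_d θ_c)] = 0.435 × 1040 × (2400 − 25.8) × 12.7 / [1690 × (1 + 0.117 × 12.7)] = 1.36×10^7 / 4201 = 3247 m³.

V ≈ 3250 m³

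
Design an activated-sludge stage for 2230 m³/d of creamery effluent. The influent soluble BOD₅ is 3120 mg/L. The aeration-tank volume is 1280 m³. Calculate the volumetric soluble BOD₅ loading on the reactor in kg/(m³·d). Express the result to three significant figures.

Applied soluble BOD₅ load per unit volume = Q·S₀/V = (2230 × 3120/1000)/1280 = 5.436 kg soluble BOD₅·m⁻³·d⁻¹.

L_v ≈ 5.44 kg soluble BOD₅/(m³·d)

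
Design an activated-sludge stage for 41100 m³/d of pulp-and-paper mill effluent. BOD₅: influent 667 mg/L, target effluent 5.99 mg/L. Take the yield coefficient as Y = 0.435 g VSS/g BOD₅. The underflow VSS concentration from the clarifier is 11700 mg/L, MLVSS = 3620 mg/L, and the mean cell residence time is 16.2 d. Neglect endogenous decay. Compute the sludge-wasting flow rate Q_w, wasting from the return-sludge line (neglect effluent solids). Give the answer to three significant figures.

Biomass mass balance (decay neglected): V·X = Y·Q·(S₀ − S)·θ_c, so V = 0.435 × 41100 × (667 − 5.99) × 16.2 / 3620 = 52887 m³.
Q_w = (V·X)/(θ_c X_r) = 52887 × 3620 / (16.2 × 11700) = 1010 m³/d.

Q_w ≈ 1010 m³/d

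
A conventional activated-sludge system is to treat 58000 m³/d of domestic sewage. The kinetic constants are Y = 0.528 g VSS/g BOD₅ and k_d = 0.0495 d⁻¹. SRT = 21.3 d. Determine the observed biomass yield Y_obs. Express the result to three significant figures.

Y_obs ≈ 0.257 g VSS/g BOD₅

The observed yield is Y_obs = Y/(1 + k_d·θ_c) = 0.528 / (1 + 0.0495 × 21.3) = 0.528 / 2.054 = 0.2570 g VSS per g BOD₅ removed.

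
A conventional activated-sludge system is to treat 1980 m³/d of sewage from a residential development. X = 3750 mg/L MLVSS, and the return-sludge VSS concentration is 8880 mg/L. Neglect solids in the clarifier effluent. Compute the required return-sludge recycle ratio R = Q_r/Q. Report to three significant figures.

R ≈ 0.731

Solids balance on the clarifier gives (1+R)X = R·X_r, so R = X/(X_r − X) = 3750 / (8880 − 3750) = 0.7310.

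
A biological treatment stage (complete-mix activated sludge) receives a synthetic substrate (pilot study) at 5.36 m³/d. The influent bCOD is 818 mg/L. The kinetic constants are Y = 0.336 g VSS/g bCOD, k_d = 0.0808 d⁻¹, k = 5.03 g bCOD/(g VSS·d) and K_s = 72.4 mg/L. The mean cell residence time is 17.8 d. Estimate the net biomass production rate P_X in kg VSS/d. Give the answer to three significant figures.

From the Monod/SRT balance for a CMAS, S = K_s·(1+k_d θ_c)/[θ_c·(Y k − k_d) − 1] = 72.4 × (1 + 0.0808 × 17.8) / [17.8 × (0.336 × 5.03 − 0.0808) − 1] = 176.5 / 27.65 = 6.386 mg/L.
Observed yield with endogenous decay: Y_obs = Y / (1 + k_d·θ_c) = 0.336 / (1 + 0.0808 × 17.8) = 0.336 / 2.438 = 0.1378 g VSS/g bCOD.
Mass of bCOD removed per day: Q(S₀ − S) = 5.36 × 811.6 g/m³ = 4.350 kg/d.
So the net sludge growth is P_X = 0.1378 × 4.350 = 0.5995 kg VSS/d.

P_X ≈ 0.599 kg VSS/d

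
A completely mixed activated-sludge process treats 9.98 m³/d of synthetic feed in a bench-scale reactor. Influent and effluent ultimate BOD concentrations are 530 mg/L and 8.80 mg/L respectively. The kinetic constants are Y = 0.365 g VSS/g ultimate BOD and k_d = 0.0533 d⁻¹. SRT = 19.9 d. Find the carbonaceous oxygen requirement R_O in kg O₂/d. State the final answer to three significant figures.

R_O ≈ 3.89 kg O₂/d

The observed yield is Y_obs = Y/(1 + k_d·θ_c) = 0.365 / (1 + 0.0533 × 19.9) = 0.365 / 2.061 = 0.1771 g VSS per g ultimate BOD removed.
Mass of ultimate BOD removed per day: Q(S₀ − S) = 9.98 × 521.2 g/m³ = 5.202 kg/d.
Net sludge production P_X = 0.1771 × 5.202 = 0.9213 kg VSS/d.
R_O = Q·ΔS − 1.42 P_X = 5.202 − 1.308 = 3.893 kg O₂/d.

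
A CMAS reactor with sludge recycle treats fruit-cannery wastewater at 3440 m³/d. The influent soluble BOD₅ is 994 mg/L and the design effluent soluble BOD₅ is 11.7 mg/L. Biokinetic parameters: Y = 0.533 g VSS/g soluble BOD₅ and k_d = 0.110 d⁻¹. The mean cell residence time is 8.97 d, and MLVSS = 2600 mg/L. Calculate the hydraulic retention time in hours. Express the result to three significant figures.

τ ≈ 21.8 h

From the SRT design equation V = Y Q (S₀−S) θ_c / [X (1 + k_d θ_c)] = 0.533 × 3440 × (994 − 11.7) × 8.97 / [2600 × (1 + 0.110 × 8.97)] = 1.62×10^7 / 5165 = 3128 m³.
τ = V/Q = 3128/3440 = 0.9092 d, or 21.82 h.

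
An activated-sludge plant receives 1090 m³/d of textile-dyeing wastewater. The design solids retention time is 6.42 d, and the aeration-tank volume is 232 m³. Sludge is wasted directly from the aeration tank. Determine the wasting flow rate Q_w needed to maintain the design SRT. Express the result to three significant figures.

Q_w ≈ 36.1 m³/d

With mixed-liquor wasting, θ_c = V/Q_w, so Q_w = V/θ_c = 232.0/6.42 = 36.14 m³/d.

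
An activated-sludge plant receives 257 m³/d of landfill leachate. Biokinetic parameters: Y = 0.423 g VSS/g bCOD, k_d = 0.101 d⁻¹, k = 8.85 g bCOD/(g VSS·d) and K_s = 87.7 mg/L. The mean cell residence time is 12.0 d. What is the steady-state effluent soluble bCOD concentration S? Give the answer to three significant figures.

Effluent substrate depends only on kinetics and SRT: S = K_s(1 + k_d θ_c) / [θ_c(Yk − k_d) − 1] = 87.7 × (1 + 0.101 × 12.0) / [12.0 × (0.423 × 8.85 − 0.101) − 1] = 194.0 / 42.71 = 4.542 mg/L.

S ≈ 4.54 mg/L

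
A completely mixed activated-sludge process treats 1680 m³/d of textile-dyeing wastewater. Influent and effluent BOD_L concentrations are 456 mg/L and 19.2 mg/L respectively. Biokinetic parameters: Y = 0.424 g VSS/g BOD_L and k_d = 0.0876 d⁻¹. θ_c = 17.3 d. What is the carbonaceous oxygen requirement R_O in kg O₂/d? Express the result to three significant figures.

R_O ≈ 558 kg O₂/d

Correct the yield for decay: Y_obs = Y/(1 + k_d θ_c) = 0.424 / (1 + 0.0876 × 17.3) = 0.424 / 2.515 = 0.1686.
ΔS = 456 − 19.2 = 436.8 mg/L, so the substrate removal rate is 1680 × 436.8/1000 = 733.8 kg BOD_L/d.
Net sludge production P_X = 0.1686 × 733.8 = 123.7 kg VSS/d.
R_O = Q·(S₀ − S) − 1.42·P_X = 733.8 − 1.42 × 123.7 = 558.2 kg O₂/d.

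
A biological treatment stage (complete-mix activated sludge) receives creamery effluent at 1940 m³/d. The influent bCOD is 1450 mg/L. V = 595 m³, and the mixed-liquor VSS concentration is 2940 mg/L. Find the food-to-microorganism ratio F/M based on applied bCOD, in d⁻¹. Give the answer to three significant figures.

F/M ≈ 1.61 d⁻¹

F/M = applied load / biomass = Q·S₀/(V·X) = 1940 × 1450 / (595.0 × 2940) = 1.608 d⁻¹.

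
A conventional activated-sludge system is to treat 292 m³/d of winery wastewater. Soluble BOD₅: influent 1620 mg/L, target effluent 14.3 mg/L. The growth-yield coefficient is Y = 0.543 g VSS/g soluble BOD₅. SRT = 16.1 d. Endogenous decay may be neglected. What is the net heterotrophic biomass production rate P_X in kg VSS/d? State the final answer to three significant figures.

P_X ≈ 255 kg VSS/d

Since k_d ≈ 0, Y_obs = Y = 0.543 g VSS/g soluble BOD₅.
Substrate removed = Q·(S₀ − S) = 292 m³/d × (1620 − 14.3) g/m³ = 4.69×10^5 g/d = 468.9 kg/d.
Net biomass production P_X = Y_obs × Q·(S₀ − S) = 0.5430 × 468.9 = 254.6 kg VSS/d.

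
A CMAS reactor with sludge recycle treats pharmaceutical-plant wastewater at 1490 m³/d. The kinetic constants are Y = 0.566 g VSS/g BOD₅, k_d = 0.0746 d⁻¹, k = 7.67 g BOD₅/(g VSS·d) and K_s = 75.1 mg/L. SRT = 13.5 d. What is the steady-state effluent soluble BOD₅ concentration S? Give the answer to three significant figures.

Effluent substrate depends only on kinetics and SRT: S = K_s(1 + k_d θ_c) / [θ_c(Yk − k_d) − 1] = 75.1 × (1 + 0.0746 × 13.5) / [13.5 × (0.566 × 7.67 − 0.0746) − 1] = 150.7 / 56.60 = 2.663 mg/L.

S ≈ 2.66 mg/L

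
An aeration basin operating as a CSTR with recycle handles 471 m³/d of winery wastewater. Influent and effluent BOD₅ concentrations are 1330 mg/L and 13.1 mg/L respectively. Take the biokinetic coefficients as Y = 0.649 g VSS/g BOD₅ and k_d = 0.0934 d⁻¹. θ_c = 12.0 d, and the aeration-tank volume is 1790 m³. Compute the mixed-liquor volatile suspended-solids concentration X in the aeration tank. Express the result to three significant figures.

Solving the biomass balance for X: X = Y Q (S₀−S) θ_c / [V (1+k_d θ_c)] = 0.649 × 471 × (1330 − 13.1) × 12.0 / [1790 × (1 + 0.0934 × 12.0)] = 1272 mg/L.

X ≈ 1270 mg/L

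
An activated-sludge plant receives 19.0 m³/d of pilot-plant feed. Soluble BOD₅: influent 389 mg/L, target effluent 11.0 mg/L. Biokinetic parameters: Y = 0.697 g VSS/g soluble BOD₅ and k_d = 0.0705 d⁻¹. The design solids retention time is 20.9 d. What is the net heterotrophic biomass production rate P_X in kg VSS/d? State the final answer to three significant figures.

P_X ≈ 2.02 kg VSS/d

Y_obs = Y / (1 + k_d θ_c) = 0.697 / (1 + 0.0705 × 20.9) = 0.697 / 2.473 = 0.2818.
Substrate removed = Q·(S₀ − S) = 19.0 m³/d × (389 − 11.0) g/m³ = 7.18×10^3 g/d = 7.182 kg/d.
Net biomass production P_X = Y_obs × Q·(S₀ − S) = 0.2818 × 7.182 = 2.024 kg VSS/d.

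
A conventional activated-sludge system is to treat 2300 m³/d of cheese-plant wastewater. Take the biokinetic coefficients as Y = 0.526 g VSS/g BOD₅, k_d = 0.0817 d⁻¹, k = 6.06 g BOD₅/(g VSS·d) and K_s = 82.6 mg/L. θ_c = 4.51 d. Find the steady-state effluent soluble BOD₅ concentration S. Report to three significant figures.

From the Monod/SRT balance for a CMAS, S = K_s·(1+k_d θ_c)/[θ_c·(Y k − k_d) − 1] = 82.6 × (1 + 0.0817 × 4.51) / [4.51 × (0.526 × 6.06 − 0.0817) − 1] = 113.0 / 13.01 = 8.690 mg/L.

S ≈ 8.69 mg/L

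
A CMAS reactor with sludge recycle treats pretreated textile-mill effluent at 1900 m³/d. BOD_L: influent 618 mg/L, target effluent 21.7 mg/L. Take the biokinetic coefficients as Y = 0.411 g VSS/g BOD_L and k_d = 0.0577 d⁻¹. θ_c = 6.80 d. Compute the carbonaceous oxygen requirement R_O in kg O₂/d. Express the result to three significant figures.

R_O ≈ 658 kg O₂/d

Y_obs = Y / (1 + k_d θ_c) = 0.411 / (1 + 0.0577 × 6.80) = 0.411 / 1.392 = 0.2952.
ΔS = 618 − 21.7 = 596.3 mg/L, so the substrate removal rate is 1900 × 596.3/1000 = 1133 kg BOD_L/d.
Biomass synthesised: P_X = Y_obs × 1133 = 334.4 kg VSS/d.
R_O = Q·ΔS − 1.42 P_X = 1133 − 474.9 = 658.1 kg O₂/d.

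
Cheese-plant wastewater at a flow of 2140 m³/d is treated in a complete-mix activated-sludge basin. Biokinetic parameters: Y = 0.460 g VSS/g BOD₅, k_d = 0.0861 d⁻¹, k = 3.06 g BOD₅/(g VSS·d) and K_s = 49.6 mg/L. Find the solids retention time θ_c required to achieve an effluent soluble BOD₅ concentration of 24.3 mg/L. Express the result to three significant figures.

θ_c ≈ 2.65 d

At the target effluent, Y k S/(K_s+S) = 0.460×3.06×24.3/73.90 = 0.4629 d⁻¹.
θ_c = 1/(μ − k_d) = 1/(0.4629 − 0.0861) = 1/0.3768 = 2.654 d.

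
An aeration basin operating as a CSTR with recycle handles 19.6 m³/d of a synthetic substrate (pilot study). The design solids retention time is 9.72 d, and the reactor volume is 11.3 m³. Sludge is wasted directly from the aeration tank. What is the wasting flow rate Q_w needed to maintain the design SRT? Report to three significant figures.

Wasting from the aeration tank: Q_w = V / θ_c = 11.30 / 9.72 = 1.163 m³/d.

Q_w ≈ 1.16 m³/d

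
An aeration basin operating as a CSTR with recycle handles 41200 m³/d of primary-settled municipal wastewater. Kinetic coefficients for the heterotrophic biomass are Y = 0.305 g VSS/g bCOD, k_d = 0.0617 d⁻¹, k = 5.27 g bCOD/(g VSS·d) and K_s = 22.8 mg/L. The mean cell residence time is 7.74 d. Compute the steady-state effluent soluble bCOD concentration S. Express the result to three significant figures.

For a completely mixed reactor with recycle the Lawrence–McCarty relation gives S = K_s·(1 + k_d·θ_c) / [θ_c·(Y·k − k_d) − 1] = 22.8 × (1 + 0.0617 × 7.74) / [7.74 × (0.305 × 5.27 − 0.0617) − 1] = 33.69 / 10.96 = 3.073 mg/L.

S ≈ 3.07 mg/L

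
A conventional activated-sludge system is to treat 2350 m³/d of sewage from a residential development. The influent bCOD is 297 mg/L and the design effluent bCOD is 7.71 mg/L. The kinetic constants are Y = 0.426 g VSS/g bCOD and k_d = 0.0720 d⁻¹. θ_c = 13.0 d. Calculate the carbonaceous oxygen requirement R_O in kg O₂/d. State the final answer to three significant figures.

Correct the yield for decay: Y_obs = Y/(1 + k_d θ_c) = 0.426 / (1 + 0.0720 × 13.0) = 0.426 / 1.936 = 0.2200.
Mass of bCOD removed per day: Q(S₀ − S) = 2350 × 289.3 g/m³ = 679.8 kg/d.
Biomass synthesised: P_X = Y_obs × 679.8 = 149.6 kg VSS/d.
R_O = Q·ΔS − 1.42 P_X = 679.8 − 212.4 = 467.4 kg O₂/d.

R_O ≈ 467 kg O₂/d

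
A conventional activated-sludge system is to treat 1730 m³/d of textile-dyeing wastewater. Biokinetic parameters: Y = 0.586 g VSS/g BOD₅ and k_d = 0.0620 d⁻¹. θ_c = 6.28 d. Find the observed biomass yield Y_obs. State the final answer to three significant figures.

Y_obs ≈ 0.422 g VSS/g BOD₅

Correct the yield for decay: Y_obs = Y/(1 + k_d θ_c) = 0.586 / (1 + 0.0620 × 6.28) = 0.586 / 1.389 = 0.4218.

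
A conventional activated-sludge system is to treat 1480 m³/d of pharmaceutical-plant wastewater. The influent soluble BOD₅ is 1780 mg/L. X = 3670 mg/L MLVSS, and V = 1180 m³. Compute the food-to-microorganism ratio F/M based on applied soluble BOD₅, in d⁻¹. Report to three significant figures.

F/M = Q·S₀ / (V·X) = 1480 × 1780 / (1180 × 3670) = 0.6083 g soluble BOD₅·(g VSS·d)⁻¹.

F/M ≈ 0.608 d⁻¹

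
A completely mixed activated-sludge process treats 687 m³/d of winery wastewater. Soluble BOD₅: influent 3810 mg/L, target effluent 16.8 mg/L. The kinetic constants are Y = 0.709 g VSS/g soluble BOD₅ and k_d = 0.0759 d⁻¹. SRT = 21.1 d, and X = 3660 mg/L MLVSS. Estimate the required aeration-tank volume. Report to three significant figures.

Steady-state biomass mass balance: V·X·(1 + k_d·θ_c) = Y·Q·(S₀ − S)·θ_c, so V = 0.709 × 687 × (3810 − 16.8) × 21.1 / [3660 × (1 + 0.0759 × 21.1)] = 3.9×10^7 / 9521 = 4094 m³.

V ≈ 4090 m³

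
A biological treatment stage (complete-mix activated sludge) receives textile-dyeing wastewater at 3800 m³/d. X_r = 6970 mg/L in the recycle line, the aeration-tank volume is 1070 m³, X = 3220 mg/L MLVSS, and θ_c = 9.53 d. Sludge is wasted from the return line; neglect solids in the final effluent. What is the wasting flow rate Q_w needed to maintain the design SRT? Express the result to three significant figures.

Q_w = (V·X)/(θ_c X_r) = 1070 × 3220 / (9.53 × 6970) = 51.87 m³/d.

Q_w ≈ 51.9 m³/d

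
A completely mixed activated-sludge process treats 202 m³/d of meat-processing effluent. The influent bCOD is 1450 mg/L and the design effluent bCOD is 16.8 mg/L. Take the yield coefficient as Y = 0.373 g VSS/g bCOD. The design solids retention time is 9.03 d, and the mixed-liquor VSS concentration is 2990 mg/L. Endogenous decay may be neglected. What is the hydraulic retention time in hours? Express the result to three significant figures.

τ ≈ 38.7 h

With k_d = 0 the design equation reduces to V = Y Q (S₀−S) θ_c / X = 0.373 × 202 × (1450 − 16.8) × 9.03 / 2990 = 326.1 m³.
τ = V/Q = 326.1/202 = 1.614 d, or 38.75 h.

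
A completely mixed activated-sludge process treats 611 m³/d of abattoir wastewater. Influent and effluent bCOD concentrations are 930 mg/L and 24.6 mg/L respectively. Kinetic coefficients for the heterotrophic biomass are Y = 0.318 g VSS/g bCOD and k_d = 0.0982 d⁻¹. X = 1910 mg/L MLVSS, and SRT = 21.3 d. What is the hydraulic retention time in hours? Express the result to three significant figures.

τ ≈ 24.9 h

From the SRT design equation V = Y Q (S₀−S) θ_c / [X (1 + k_d θ_c)] = 0.318 × 611 × (930 − 24.6) × 21.3 / [1910 × (1 + 0.0982 × 21.3)] = 3.75×10^6 / 5905 = 634.5 m³.
τ = V/Q = 634.5/611 = 1.039 d, or 24.92 h.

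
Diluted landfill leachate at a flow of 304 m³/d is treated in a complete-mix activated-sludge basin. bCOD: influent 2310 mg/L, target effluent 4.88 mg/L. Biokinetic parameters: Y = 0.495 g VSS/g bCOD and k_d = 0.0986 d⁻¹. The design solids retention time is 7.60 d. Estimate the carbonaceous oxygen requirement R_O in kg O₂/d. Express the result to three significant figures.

R_O ≈ 419 kg O₂/d

Y_obs = Y / (1 + k_d θ_c) = 0.495 / (1 + 0.0986 × 7.60) = 0.495 / 1.749 = 0.2830.
Mass of bCOD removed per day: Q(S₀ − S) = 304 × 2305 g/m³ = 700.8 kg/d.
Biomass synthesised: P_X = Y_obs × 700.8 = 198.3 kg VSS/d.
R_O = Q·ΔS − 1.42 P_X = 700.8 − 281.6 = 419.2 kg O₂/d.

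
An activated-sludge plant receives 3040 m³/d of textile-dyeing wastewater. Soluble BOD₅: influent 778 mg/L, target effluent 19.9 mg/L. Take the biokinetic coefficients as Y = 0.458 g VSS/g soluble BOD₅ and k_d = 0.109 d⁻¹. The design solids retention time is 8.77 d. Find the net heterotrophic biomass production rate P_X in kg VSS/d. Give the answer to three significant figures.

P_X ≈ 540 kg VSS/d

The observed yield is Y_obs = Y/(1 + k_d·θ_c) = 0.458 / (1 + 0.109 × 8.77) = 0.458 / 1.956 = 0.2342 g VSS per g soluble BOD₅ removed.
ΔS = 778 − 19.9 = 758.1 mg/L, so the substrate removal rate is 3040 × 758.1/1000 = 2305 kg soluble BOD₅/d.
P_X = Y_obs · Q(S₀ − S) = 0.2342 × 2305 = 539.7 kg VSS/d.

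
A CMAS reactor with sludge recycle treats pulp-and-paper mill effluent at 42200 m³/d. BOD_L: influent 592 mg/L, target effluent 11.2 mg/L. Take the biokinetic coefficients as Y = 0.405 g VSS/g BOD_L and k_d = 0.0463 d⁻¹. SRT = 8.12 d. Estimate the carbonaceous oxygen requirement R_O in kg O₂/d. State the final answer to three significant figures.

R_O ≈ 14300 kg O₂/d

The observed yield is Y_obs = Y/(1 + k_d·θ_c) = 0.405 / (1 + 0.0463 × 8.12) = 0.405 / 1.376 = 0.2943 g VSS per g BOD_L removed.
ΔS = 592 − 11.2 = 580.8 mg/L, so the substrate removal rate is 42200 × 580.8/1000 = 24510 kg BOD_L/d.
P_X = Y_obs·Q·(S₀ − S) = 0.2943 × 24510 = 7214 kg VSS/d.
R_O = Q·(S₀ − S) − 1.42·P_X = 24510 − 1.42 × 7214 = 14266 kg O₂/d.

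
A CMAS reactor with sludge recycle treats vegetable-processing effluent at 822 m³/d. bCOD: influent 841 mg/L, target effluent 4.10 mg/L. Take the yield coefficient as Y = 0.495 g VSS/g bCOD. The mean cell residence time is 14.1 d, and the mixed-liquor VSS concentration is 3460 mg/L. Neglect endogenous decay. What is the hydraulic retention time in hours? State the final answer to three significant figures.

Biomass mass balance (decay neglected): V·X = Y·Q·(S₀ − S)·θ_c, so V = 0.495 × 822 × (841 − 4.10) × 14.1 / 3460 = 1388 m³.
Hydraulic retention time τ = V/Q = 1388 / 822 = 1.688 d = 40.52 h.

τ ≈ 40.5 h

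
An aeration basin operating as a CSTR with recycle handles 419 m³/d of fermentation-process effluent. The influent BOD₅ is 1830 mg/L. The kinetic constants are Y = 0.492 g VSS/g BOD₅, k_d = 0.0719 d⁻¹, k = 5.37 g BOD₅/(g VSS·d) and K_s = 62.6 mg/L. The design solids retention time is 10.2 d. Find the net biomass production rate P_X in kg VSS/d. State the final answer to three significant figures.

Effluent substrate depends only on kinetics and SRT: S = K_s(1 + k_d θ_c) / [θ_c(Yk − k_d) − 1] = 62.6 × (1 + 0.0719 × 10.2) / [10.2 × (0.492 × 5.37 − 0.0719) − 1] = 108.5 / 25.22 = 4.303 mg/L.
Correct the yield for decay: Y_obs = Y/(1 + k_d θ_c) = 0.492 / (1 + 0.0719 × 10.2) = 0.492 / 1.733 = 0.2838.
ΔS = 1830 − 4.30 = 1826 mg/L, so the substrate removal rate is 419 × 1826/1000 = 765.0 kg BOD₅/d.
Net biomass production P_X = Y_obs × Q·(S₀ − S) = 0.2838 × 765.0 = 217.1 kg VSS/d.

P_X ≈ 217 kg VSS/d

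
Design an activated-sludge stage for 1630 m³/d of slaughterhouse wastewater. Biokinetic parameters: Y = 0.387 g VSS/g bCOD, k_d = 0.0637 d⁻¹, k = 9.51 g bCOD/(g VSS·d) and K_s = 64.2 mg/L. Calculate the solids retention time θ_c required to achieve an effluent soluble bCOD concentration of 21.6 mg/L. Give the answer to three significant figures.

From 1/θ_c = Y·k·S/(K_s + S) − k_d: Y·k·S/(K_s+S) = 0.387 × 9.51 × 21.6 / (64.2 + 21.6) = 0.9265 d⁻¹.
1/θ_c = 0.9265 − 0.0637 = 0.8628 d⁻¹, so θ_c = 1.159 d.

θ_c ≈ 1.16 d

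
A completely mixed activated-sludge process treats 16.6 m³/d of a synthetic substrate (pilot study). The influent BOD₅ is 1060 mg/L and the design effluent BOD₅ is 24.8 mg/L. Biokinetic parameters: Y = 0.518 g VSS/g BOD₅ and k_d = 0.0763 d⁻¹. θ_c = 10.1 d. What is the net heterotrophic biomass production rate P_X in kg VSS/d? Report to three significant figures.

Y_obs = Y / (1 + k_d θ_c) = 0.518 / (1 + 0.0763 × 10.1) = 0.518 / 1.771 = 0.2926.
Substrate removed = Q·(S₀ − S) = 16.6 m³/d × (1060 − 24.8) g/m³ = 1.72×10^4 g/d = 17.18 kg/d.
Net biomass production P_X = Y_obs × Q·(S₀ − S) = 0.2926 × 17.18 = 5.027 kg VSS/d.

P_X ≈ 5.03 kg VSS/d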